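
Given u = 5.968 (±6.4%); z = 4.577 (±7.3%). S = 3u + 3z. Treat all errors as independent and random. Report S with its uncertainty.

31.63 ± 1.52

Absolute uncertainties add in quadrature for a linear combination:
  (3·δu)² = 1.31;  (3·δz)² = 1.00
δS = √(2.32) = 1.52
S = 31.63.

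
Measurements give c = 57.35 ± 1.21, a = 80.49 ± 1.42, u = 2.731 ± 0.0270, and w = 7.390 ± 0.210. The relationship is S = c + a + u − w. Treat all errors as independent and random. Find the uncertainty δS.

Absolute uncertainties add in quadrature for a linear combination:
  (δc)² = 1.46;  (δa)² = 2.02;  (δu)² = 0.000729;  (δw)² = 0.0441
δS = √(3.53) = 1.88

1.88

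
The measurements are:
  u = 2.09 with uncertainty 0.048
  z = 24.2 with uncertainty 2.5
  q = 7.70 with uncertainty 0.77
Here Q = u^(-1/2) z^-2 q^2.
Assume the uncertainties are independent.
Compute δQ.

For a monomial Q ∝ u^(-1/2), z^-2, q^2, fractional errors add in quadrature:
  (−½·δu/u)² = (-0.5×0.0230)² = 0.000132;  (-2·δz/z)² = (-2×0.103)² = 0.0427;  (2·δq/q)² = (2×0.100)² = 0.0400
δQ/Q = √(0.0828) = 0.288
Q = 0.0700, so δQ = 0.288 × 0.0700 = 0.0202.

0.0202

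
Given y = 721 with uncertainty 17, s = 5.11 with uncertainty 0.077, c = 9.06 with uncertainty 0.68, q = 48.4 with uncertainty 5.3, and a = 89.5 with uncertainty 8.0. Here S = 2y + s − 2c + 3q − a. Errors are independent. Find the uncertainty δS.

38.4

Sums and differences: (δS)² = Σ (cᵢ δxᵢ)².
  (2·δy)² = 1160;  (δs)² = 0.00593;  (2·δc)² = 1.85;  (3·δq)² = 253;  (δa)² = 64.0
δS = √(1470) = 38.4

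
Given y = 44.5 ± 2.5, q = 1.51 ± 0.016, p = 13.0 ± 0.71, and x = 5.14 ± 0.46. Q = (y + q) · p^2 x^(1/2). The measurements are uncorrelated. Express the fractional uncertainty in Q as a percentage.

Let u = y + q = 46.0. δu = √(δy² + δq²) = √(6.25 + 0.000256) = 2.50, so δu/u = 0.0543.
Q is then a monomial in u, p, x:
δQ/Q = √((δu/u)² + (2·δp/p)² + (½·δx/x)²) = √(0.00295 + 0.0119 + 0.00200) = 0.130

13.0%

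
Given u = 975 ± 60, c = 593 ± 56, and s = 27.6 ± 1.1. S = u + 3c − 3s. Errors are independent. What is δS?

178

For a sum/difference, combine absolute errors in quadrature:
  (δu)² = 3600;  (3·δc)² = 28200;  (3·δs)² = 10.9
δS = √(31800) = 178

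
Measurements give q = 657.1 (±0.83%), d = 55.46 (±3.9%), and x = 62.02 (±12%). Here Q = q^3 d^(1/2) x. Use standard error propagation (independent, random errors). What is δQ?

Since Q is a product/quotient, work with relative uncertainties:
  (3·δq/q)² = (3×0.00830)² = 0.000620;  (½·δd/d)² = (0.5×0.0390)² = 0.000380;  (1·δx/x)² = (1×0.120)² = 0.0144
δQ/Q = √(0.0154) = 0.124
Q = 1.31e+11, so δQ = 0.124 × 1.31e+11 = 1.63e+10.

1.63e+10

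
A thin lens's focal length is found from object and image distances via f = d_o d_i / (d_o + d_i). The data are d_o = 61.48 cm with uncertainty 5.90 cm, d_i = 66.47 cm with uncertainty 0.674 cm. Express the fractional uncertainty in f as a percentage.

5.01%

∂f/∂d_o = (d_i/(d_o+d_i))² = 0.270;  ∂f/∂d_i = (d_o/(d_o+d_i))² = 0.231
δf = √((∂f/∂d_o · δd_o)² + (∂f/∂d_i · δd_i)²) = √(2.54 + 0.0242) = 1.60 cm
f = 31.94 cm, so δf/f = 1.60/31.94 = 0.0501.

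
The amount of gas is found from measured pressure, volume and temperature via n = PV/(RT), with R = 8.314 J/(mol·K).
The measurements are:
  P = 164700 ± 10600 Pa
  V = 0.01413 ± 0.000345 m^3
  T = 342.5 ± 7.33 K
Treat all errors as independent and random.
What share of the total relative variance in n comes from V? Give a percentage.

11.5%

(δn/n)² = (1·δP/P)² + (1·δV/V)² + (-1·δT/T)²
  P term: (1×0.0644)² = 0.00414
  V term: (1×0.0244)² = 0.000596
  T term: (-1×0.0214)² = 0.000458
Total = 0.00520. Share from V = 0.000596/0.00520 = 0.115.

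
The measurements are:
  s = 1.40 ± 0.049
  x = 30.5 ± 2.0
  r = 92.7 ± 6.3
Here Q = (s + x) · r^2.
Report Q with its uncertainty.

Let u = s + x = 31.9. δu = √(δs² + δx²) = √(0.00240 + 4.00) = 2.00, so δu/u = 0.0627.
Q is then a monomial in u, r:
δQ/Q = √((δu/u)² + (2·δr/r)²) = √(0.00393 + 0.0185) = 0.150
Q = 2.74e+05, so δQ = 0.150 × 2.74e+05 = 41000.

(2.74 ± 0.410) × 10^5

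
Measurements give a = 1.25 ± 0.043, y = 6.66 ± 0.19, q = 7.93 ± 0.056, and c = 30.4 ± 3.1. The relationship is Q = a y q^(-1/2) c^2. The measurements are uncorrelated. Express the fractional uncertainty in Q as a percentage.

Relative error in a monomial: (δQ/Q)² = Σ (nᵢ · δxᵢ/xᵢ)².
  (1·δa/a)² = (1×0.0344)² = 0.00118;  (1·δy/y)² = (1×0.0285)² = 0.000814;  (−½·δq/q)² = (-0.5×0.00706)² = 1.25e-05;  (2·δc/c)² = (2×0.102)² = 0.0416
δQ/Q = √(0.0436) = 0.209

20.9%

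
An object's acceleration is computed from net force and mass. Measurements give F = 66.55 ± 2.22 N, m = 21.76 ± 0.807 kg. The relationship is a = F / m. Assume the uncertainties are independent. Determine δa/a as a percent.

4.99%

Since a is a product/quotient, work with relative uncertainties:
  (1·δF/F)² = (1×0.0334)² = 0.00111;  (-1·δm/m)² = (-1×0.0371)² = 0.00138
δa/a = √(0.00249) = 0.0499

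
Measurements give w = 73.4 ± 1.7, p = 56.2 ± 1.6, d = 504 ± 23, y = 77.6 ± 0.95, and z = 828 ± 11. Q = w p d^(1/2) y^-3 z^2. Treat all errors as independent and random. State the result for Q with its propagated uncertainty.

Q is a product of powers, so relative uncertainties combine in quadrature:
  (1·δw/w)² = (1×0.0232)² = 0.000536;  (1·δp/p)² = (1×0.0285)² = 0.000811;  (½·δd/d)² = (0.5×0.0456)² = 0.000521;  (-3·δy/y)² = (-3×0.0122)² = 0.00135;  (2·δz/z)² = (2×0.0133)² = 0.000706
δQ/Q = √(0.00392) = 0.0626
Q = 1.36e+05, so δQ = 0.0626 × 1.36e+05 = 8510.

(1.36 ± 0.0851) × 10^5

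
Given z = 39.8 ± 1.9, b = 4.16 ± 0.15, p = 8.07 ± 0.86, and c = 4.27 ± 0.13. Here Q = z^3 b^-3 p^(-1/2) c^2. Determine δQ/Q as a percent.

19.7%

For a monomial Q ∝ z^3, b^-3, p^(-1/2), c^2, fractional errors add in quadrature:
  (3·δz/z)² = (3×0.0477)² = 0.0205;  (-3·δb/b)² = (-3×0.0361)² = 0.0117;  (−½·δp/p)² = (-0.5×0.107)² = 0.00284;  (2·δc/c)² = (2×0.0304)² = 0.00371
δQ/Q = √(0.0388) = 0.197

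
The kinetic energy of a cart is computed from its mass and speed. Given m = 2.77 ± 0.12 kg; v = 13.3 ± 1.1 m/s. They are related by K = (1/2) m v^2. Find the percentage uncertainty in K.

17.1%

K is a product of powers, so relative uncertainties combine in quadrature:
  (1·δm/m)² = (1×0.0433)² = 0.00188;  (2·δv/v)² = (2×0.0827)² = 0.0274
δK/K = √(0.0292) = 0.171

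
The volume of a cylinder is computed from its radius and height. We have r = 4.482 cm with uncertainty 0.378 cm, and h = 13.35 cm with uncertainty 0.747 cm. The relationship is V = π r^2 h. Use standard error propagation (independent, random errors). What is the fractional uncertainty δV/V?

0.178

Products/powers → add relative errors in quadrature, weighted by exponent:
  (2·δr/r)² = (2×0.0843)² = 0.0285;  (1·δh/h)² = (1×0.0560)² = 0.00313
δV/V = √(0.0316) = 0.178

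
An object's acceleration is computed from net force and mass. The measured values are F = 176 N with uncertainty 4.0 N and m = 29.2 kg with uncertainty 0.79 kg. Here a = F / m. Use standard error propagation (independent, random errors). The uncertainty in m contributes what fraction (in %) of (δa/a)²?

(δa/a)² = (1·δF/F)² + (-1·δm/m)²
  F term: (1×0.0227)² = 0.000517
  m term: (-1×0.0271)² = 0.000732
Total = 0.00125. Share from m = 0.000732/0.00125 = 0.586.

58.6%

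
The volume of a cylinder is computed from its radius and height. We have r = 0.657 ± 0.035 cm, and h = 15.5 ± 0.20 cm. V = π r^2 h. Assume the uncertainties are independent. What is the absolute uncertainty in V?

2.26 cm^3

Since V is a product/quotient, work with relative uncertainties:
  (2·δr/r)² = (2×0.0533)² = 0.0114;  (1·δh/h)² = (1×0.0129)² = 0.000166
δV/V = √(0.0115) = 0.107
V = 21.0 cm^3, so δV = 0.107 × 21.0 = 2.26 cm^3.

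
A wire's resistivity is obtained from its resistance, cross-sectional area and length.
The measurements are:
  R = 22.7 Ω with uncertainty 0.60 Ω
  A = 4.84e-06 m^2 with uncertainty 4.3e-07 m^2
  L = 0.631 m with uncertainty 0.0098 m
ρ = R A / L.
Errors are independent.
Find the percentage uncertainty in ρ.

9.40%

For a monomial ρ ∝ R, A, L^-1, fractional errors add in quadrature:
  (1·δR/R)² = (1×0.0264)² = 0.000699;  (1·δA/A)² = (1×0.0888)² = 0.00789;  (-1·δL/L)² = (-1×0.0155)² = 0.000241
δρ/ρ = √(0.00883) = 0.0940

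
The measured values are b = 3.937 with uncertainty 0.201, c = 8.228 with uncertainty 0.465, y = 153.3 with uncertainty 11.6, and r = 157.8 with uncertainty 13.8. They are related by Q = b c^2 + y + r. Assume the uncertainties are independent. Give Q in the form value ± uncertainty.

577.6 ± 37.7

Let p = b·c^2 = 266.5. δp/p = √((1·δb/b)² + (2·δc/c)²) = √(0.00261 + 0.0128) = 0.124, so δp = 33.1.
Q = p + y + r: δQ = √(δp² + δy² + δr²) = √(1090 + 135 + 190) = 37.7
Q = 577.6.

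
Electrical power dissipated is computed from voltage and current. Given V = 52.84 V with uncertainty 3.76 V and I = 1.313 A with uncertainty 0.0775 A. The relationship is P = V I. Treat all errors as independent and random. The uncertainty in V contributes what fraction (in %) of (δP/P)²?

(δP/P)² = (1·δV/V)² + (1·δI/I)²
  V term: (1×0.0712)² = 0.00506
  I term: (1×0.0590)² = 0.00348
Total = 0.00855. Share from V = 0.00506/0.00855 = 0.592.

59.2%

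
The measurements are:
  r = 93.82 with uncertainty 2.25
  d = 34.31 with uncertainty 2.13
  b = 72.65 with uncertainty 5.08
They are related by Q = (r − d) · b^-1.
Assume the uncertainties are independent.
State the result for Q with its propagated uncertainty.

0.8191 ± 0.0714

Let u = r − d = 59.51. δu = √(δr² + δd²) = √(5.06 + 4.54) = 3.10, so δu/u = 0.0521.
Q is then a monomial in u, b:
δQ/Q = √((δu/u)² + (-1·δb/b)²) = √(0.00271 + 0.00489) = 0.0872
Q = 0.8191, so δQ = 0.0872 × 0.8191 = 0.0714.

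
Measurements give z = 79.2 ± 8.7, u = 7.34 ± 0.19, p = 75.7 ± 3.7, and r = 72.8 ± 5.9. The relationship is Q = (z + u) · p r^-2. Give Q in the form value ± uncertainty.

Let w = z + u = 86.5. δw = √(δz² + δu²) = √(75.7 + 0.0361) = 8.70, so δw/w = 0.101.
Q is then a monomial in w, p, r:
δQ/Q = √((δw/w)² + (1·δp/p)² + (-2·δr/r)²) = √(0.0101 + 0.00239 + 0.0263) = 0.197
Q = 1.24, so δQ = 0.197 × 1.24 = 0.243.

1.24 ± 0.243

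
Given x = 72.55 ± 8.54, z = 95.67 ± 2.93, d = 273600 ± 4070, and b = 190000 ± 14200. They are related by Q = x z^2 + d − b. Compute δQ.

Let p = x·z^2 = 664000. δp/p = √((1·δx/x)² + (2·δz/z)²) = √(0.0139 + 0.00375) = 0.133, so δp = 88100.
Q = p + d − b: δQ = √(δp² + δd² + δb²) = √(7.76e+09 + 1.66e+07 + 2.02e+08) = 89300

89300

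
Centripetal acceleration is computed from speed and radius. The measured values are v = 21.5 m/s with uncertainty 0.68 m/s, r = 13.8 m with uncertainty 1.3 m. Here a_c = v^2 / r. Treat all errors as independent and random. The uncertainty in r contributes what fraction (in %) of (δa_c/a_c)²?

68.9%

(δa_c/a_c)² = (2·δv/v)² + (-1·δr/r)²
  v term: (2×0.0316)² = 0.00400
  r term: (-1×0.0942)² = 0.00887
Total = 0.0129. Share from r = 0.00887/0.0129 = 0.689.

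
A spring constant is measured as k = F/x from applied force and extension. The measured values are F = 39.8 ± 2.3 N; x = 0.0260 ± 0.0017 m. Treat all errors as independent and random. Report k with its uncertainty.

Relative error in a monomial: (δk/k)² = Σ (nᵢ · δxᵢ/xᵢ)².
  (1·δF/F)² = (1×0.0578)² = 0.00334;  (-1·δx/x)² = (-1×0.0654)² = 0.00428
δk/k = √(0.00761) = 0.0873
k = 1530 N/m, so δk = 0.0873 × 1530 = 134 N/m.

1530 ± 134 N/m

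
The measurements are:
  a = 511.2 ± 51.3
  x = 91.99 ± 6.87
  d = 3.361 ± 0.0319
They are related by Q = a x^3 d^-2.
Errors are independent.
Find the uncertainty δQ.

Relative error in a monomial: (δQ/Q)² = Σ (nᵢ · δxᵢ/xᵢ)².
  (1·δa/a)² = (1×0.100)² = 0.0101;  (3·δx/x)² = (3×0.0747)² = 0.0502;  (-2·δd/d)² = (-2×0.00949)² = 0.000360
δQ/Q = √(0.0606) = 0.246
Q = 3.523e+07, so δQ = 0.246 × 3.523e+07 = 8.67e+06.

8.67e+06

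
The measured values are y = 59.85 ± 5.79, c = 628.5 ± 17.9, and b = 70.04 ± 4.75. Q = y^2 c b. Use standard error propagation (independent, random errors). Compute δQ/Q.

0.207

Since Q is a product/quotient, work with relative uncertainties:
  (2·δy/y)² = (2×0.0967)² = 0.0374;  (1·δc/c)² = (1×0.0285)² = 0.000811;  (1·δb/b)² = (1×0.0678)² = 0.00460
δQ/Q = √(0.0428) = 0.207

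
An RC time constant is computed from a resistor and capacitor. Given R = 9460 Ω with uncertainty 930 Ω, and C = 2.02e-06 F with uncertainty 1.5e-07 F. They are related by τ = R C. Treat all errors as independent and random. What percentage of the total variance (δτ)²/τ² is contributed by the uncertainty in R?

63.7%

(δτ/τ)² = (1·δR/R)² + (1·δC/C)²
  R term: (1×0.0983)² = 0.00966
  C term: (1×0.0743)² = 0.00551
Total = 0.0152. Share from R = 0.00966/0.0152 = 0.637.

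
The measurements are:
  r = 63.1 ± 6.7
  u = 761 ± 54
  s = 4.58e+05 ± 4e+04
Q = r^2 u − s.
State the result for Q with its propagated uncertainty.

(2.57 ± 0.680) × 10^6

Let p = r^2·u = 3.03e+06. δp/p = √((2·δr/r)² + (1·δu/u)²) = √(0.0451 + 0.00504) = 0.224, so δp = 6.78e+05.
Q = p − s: δQ = √(δp² + δs²) = √(4.6e+11 + 1.6e+09) = 6.8e+05
Q = 2.57e+06.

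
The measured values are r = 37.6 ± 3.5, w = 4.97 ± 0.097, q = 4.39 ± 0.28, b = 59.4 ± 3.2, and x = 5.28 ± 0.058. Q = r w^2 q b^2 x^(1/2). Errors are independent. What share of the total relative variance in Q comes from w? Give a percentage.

(δQ/Q)² = (1·δr/r)² + (2·δw/w)² + (1·δq/q)² + (2·δb/b)² + (½·δx/x)²
  r term: (1×0.0931)² = 0.00866
  w term: (2×0.0195)² = 0.00152
  q term: (1×0.0638)² = 0.00407
  b term: (2×0.0539)² = 0.0116
  x term: (0.5×0.0110)² = 3.02e-05
Total = 0.0259. Share from w = 0.00152/0.0259 = 0.0588.

5.88%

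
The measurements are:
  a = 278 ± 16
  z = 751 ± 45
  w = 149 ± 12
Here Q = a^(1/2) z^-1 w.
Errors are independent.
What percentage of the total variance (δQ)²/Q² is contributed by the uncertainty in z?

32.9%

(δQ/Q)² = (½·δa/a)² + (-1·δz/z)² + (1·δw/w)²
  a term: (0.5×0.0576)² = 0.000828
  z term: (-1×0.0599)² = 0.00359
  w term: (1×0.0805)² = 0.00649
Total = 0.0109. Share from z = 0.00359/0.0109 = 0.329.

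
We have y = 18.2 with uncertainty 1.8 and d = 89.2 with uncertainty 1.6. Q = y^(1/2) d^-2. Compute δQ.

3.28e-05

Q is a product of powers, so relative uncertainties combine in quadrature:
  (½·δy/y)² = (0.5×0.0989)² = 0.00245;  (-2·δd/d)² = (-2×0.0179)² = 0.00129
δQ/Q = √(0.00373) = 0.0611
Q = 0.000536, so δQ = 0.0611 × 0.000536 = 3.28e-05.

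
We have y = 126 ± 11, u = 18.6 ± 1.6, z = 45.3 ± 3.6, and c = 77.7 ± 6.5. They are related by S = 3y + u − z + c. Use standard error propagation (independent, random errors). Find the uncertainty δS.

33.9

S is a linear combination, so absolute uncertainties add in quadrature:
  (3·δy)² = 1090;  (δu)² = 2.56;  (δz)² = 13.0;  (δc)² = 42.2
δS = √(1150) = 33.9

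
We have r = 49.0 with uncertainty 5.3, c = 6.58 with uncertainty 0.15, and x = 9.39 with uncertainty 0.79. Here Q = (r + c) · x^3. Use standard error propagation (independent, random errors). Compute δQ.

Let u = r + c = 55.6. δu = √(δr² + δc²) = √(28.1 + 0.0225) = 5.30, so δu/u = 0.0954.
Q is then a monomial in u, x:
δQ/Q = √((δu/u)² + (3·δx/x)²) = √(0.00910 + 0.0637) = 0.270
Q = 46000, so δQ = 0.270 × 46000 = 12400.

12400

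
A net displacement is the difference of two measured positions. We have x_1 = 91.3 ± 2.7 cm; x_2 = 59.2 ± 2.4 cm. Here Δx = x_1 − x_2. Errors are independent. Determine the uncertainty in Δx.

3.61 cm

Δx is a linear combination, so absolute uncertainties add in quadrature:
  (δx_1)² = 7.29;  (δx_2)² = 5.76
δΔx = √(13.1) = 3.61 cm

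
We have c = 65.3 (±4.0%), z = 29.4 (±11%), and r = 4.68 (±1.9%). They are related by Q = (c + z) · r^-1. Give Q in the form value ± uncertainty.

20.2 ± 0.968

Let u = c + z = 94.7. δu = √(δc² + δz²) = √(6.82 + 10.5) = 4.16, so δu/u = 0.0439.
Q is then a monomial in u, r:
δQ/Q = √((δu/u)² + (-1·δr/r)²) = √(0.00193 + 0.000361) = 0.0478
Q = 20.2, so δQ = 0.0478 × 20.2 = 0.968.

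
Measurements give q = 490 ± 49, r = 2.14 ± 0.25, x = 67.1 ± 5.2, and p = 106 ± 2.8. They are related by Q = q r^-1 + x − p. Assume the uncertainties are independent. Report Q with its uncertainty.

Let w = q·r^-1 = 229. δw/w = √((1·δq/q)² + (-1·δr/r)²) = √(0.0100 + 0.0136) = 0.154, so δw = 35.2.
Q = w + x − p: δQ = √(δw² + δx² + δp²) = √(1240 + 27.0 + 7.84) = 35.7
Q = 190.

190 ± 35.7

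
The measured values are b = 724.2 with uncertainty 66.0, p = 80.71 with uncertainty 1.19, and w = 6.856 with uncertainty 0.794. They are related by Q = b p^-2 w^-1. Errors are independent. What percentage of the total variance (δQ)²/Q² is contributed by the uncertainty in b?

(δQ/Q)² = (1·δb/b)² + (-2·δp/p)² + (-1·δw/w)²
  b term: (1×0.0911)² = 0.00831
  p term: (-2×0.0147)² = 0.000870
  w term: (-1×0.116)² = 0.0134
Total = 0.0226. Share from b = 0.00831/0.0226 = 0.368.

36.8%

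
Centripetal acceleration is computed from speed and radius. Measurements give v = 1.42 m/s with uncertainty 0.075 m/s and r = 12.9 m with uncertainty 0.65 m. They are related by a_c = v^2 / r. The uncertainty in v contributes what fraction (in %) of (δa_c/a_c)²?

(δa_c/a_c)² = (2·δv/v)² + (-1·δr/r)²
  v term: (2×0.0528)² = 0.0112
  r term: (-1×0.0504)² = 0.00254
Total = 0.0137. Share from v = 0.0112/0.0137 = 0.815.

81.5%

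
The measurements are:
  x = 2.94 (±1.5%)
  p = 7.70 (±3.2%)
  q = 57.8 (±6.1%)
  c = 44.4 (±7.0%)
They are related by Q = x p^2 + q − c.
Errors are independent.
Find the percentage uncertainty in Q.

Let w = x·p^2 = 174. δw/w = √((1·δx/x)² + (2·δp/p)²) = √(0.000225 + 0.00410) = 0.0657, so δw = 11.5.
Q = w + q − c: δQ = √(δw² + δq² + δc²) = √(131 + 12.4 + 9.66) = 12.4
Q = 188, so δQ/Q = 12.4/188 = 0.0660.

6.60%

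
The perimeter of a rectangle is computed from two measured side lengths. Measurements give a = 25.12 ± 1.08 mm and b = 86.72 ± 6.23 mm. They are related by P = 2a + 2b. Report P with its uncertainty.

223.7 ± 12.6 mm

For a sum/difference, combine absolute errors in quadrature:
  (2·δa)² = 4.67;  (2·δb)² = 155
δP = √(160) = 12.6 mm
P = 223.7 mm.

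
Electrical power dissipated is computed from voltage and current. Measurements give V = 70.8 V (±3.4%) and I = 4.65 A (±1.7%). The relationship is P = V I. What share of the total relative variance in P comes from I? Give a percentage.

(δP/P)² = (1·δV/V)² + (1·δI/I)²
  V term: (1×0.0340)² = 0.00116
  I term: (1×0.0170)² = 0.000289
Total = 0.00145. Share from I = 0.000289/0.00145 = 0.200.

20.0%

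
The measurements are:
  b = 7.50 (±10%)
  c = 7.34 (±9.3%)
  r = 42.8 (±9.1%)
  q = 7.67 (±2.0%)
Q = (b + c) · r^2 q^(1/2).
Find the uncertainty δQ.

Let u = b + c = 14.8. δu = √(δb² + δc²) = √(0.562 + 0.466) = 1.01, so δu/u = 0.0683.
Q is then a monomial in u, r, q:
δQ/Q = √((δu/u)² + (2·δr/r)² + (½·δq/q)²) = √(0.00467 + 0.0331 + 0.000100) = 0.195
Q = 75300, so δQ = 0.195 × 75300 = 14700.

14700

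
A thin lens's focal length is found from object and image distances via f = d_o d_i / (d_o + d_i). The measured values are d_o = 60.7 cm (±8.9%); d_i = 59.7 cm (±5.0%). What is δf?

∂f/∂d_o = (d_i/(d_o+d_i))² = 0.246;  ∂f/∂d_i = (d_o/(d_o+d_i))² = 0.254
δf = √((∂f/∂d_o · δd_o)² + (∂f/∂d_i · δd_i)²) = √(1.76 + 0.576) = 1.53 cm

1.53 cm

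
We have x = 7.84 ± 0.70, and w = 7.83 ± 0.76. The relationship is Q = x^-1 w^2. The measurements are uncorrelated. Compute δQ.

Q is a product of powers, so relative uncertainties combine in quadrature:
  (-1·δx/x)² = (-1×0.0893)² = 0.00797;  (2·δw/w)² = (2×0.0971)² = 0.0377
δQ/Q = √(0.0457) = 0.214
Q = 7.82, so δQ = 0.214 × 7.82 = 1.67.

1.67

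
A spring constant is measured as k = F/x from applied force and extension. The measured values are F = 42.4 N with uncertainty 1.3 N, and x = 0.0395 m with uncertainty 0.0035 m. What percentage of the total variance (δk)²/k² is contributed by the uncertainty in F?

10.7%

(δk/k)² = (1·δF/F)² + (-1·δx/x)²
  F term: (1×0.0307)² = 0.000940
  x term: (-1×0.0886)² = 0.00785
Total = 0.00879. Share from F = 0.000940/0.00879 = 0.107.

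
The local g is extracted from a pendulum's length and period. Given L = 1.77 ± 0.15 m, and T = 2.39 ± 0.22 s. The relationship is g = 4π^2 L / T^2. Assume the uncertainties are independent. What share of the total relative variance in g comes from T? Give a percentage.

(δg/g)² = (1·δL/L)² + (-2·δT/T)²
  L term: (1×0.0847)² = 0.00718
  T term: (-2×0.0921)² = 0.0339
Total = 0.0411. Share from T = 0.0339/0.0411 = 0.825.

82.5%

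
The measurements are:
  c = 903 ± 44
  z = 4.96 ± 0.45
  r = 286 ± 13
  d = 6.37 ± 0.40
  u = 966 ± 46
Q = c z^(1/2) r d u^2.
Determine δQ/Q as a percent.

Products/powers → add relative errors in quadrature, weighted by exponent:
  (1·δc/c)² = (1×0.0487)² = 0.00237;  (½·δz/z)² = (0.5×0.0907)² = 0.00206;  (1·δr/r)² = (1×0.0455)² = 0.00207;  (1·δd/d)² = (1×0.0628)² = 0.00394;  (2·δu/u)² = (2×0.0476)² = 0.00907
δQ/Q = √(0.0195) = 0.140

14.0%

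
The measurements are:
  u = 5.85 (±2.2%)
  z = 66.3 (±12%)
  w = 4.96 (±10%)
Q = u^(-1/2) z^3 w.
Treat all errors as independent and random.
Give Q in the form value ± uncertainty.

Relative error in a monomial: (δQ/Q)² = Σ (nᵢ · δxᵢ/xᵢ)².
  (−½·δu/u)² = (-0.5×0.0220)² = 0.000121;  (3·δz/z)² = (3×0.120)² = 0.130;  (1·δw/w)² = (1×0.100)² = 0.0100
δQ/Q = √(0.140) = 0.374
Q = 5.98e+05, so δQ = 0.374 × 5.98e+05 = 2.23e+05.

(5.98 ± 2.23) × 10^5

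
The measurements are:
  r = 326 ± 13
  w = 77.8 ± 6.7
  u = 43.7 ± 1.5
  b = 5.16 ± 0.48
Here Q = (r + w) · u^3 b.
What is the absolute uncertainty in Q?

2.49e+07

Let h = r + w = 404. δh = √(δr² + δw²) = √(169 + 44.9) = 14.6, so δh/h = 0.0362.
Q is then a monomial in h, u, b:
δQ/Q = √((δh/h)² + (3·δu/u)² + (1·δb/b)²) = √(0.00131 + 0.0106 + 0.00865) = 0.143
Q = 1.74e+08, so δQ = 0.143 × 1.74e+08 = 2.49e+07.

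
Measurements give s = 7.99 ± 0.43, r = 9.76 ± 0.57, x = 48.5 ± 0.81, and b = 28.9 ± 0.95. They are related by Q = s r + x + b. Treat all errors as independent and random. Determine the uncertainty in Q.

6.32

Let p = s·r = 78.0. δp/p = √((1·δs/s)² + (1·δr/r)²) = √(0.00290 + 0.00341) = 0.0794, so δp = 6.19.
Q = p + x + b: δQ = √(δp² + δx² + δb²) = √(38.4 + 0.656 + 0.902) = 6.32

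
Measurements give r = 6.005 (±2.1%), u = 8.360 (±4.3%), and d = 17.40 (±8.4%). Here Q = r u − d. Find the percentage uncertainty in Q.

Let p = r·u = 50.20. δp/p = √((1·δr/r)² + (1·δu/u)²) = √(0.000441 + 0.00185) = 0.0479, so δp = 2.40.
Q = p − d: δQ = √(δp² + δd²) = √(5.77 + 2.14) = 2.81
Q = 32.80, so δQ/Q = 2.81/32.80 = 0.0857.

8.57%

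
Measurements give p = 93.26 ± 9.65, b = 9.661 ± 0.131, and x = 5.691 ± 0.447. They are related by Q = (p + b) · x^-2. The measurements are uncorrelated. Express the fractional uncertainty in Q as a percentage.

Let u = p + b = 102.9. δu = √(δp² + δb²) = √(93.1 + 0.0172) = 9.65, so δu/u = 0.0938.
Q is then a monomial in u, x:
δQ/Q = √((δu/u)² + (-2·δx/x)²) = √(0.00879 + 0.0247) = 0.183

18.3%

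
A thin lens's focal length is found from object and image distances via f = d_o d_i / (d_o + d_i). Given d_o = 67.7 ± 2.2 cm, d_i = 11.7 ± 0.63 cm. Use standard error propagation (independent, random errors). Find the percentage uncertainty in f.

∂f/∂d_o = (d_i/(d_o+d_i))² = 0.0217;  ∂f/∂d_i = (d_o/(d_o+d_i))² = 0.727
δf = √((∂f/∂d_o · δd_o)² + (∂f/∂d_i · δd_i)²) = √(0.00228 + 0.210) = 0.460 cm
f = 9.98 cm, so δf/f = 0.460/9.98 = 0.0462.

4.62%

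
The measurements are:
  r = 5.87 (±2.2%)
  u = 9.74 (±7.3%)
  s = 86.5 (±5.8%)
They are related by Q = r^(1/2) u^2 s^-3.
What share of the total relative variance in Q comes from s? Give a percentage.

58.5%

(δQ/Q)² = (½·δr/r)² + (2·δu/u)² + (-3·δs/s)²
  r term: (0.5×0.0220)² = 0.000121
  u term: (2×0.0730)² = 0.0213
  s term: (-3×0.0580)² = 0.0303
Total = 0.0517. Share from s = 0.0303/0.0517 = 0.585.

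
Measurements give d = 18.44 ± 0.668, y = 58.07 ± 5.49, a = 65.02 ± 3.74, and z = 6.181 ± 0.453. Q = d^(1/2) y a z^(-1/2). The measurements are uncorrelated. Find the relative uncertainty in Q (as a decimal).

Relative error in a monomial: (δQ/Q)² = Σ (nᵢ · δxᵢ/xᵢ)².
  (½·δd/d)² = (0.5×0.0362)² = 0.000328;  (1·δy/y)² = (1×0.0945)² = 0.00894;  (1·δa/a)² = (1×0.0575)² = 0.00331;  (−½·δz/z)² = (-0.5×0.0733)² = 0.00134
δQ/Q = √(0.0139) = 0.118

0.118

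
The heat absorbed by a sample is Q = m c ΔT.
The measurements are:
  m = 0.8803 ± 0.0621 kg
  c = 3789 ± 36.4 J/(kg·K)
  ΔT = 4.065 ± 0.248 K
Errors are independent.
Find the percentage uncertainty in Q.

Each factor contributes (exponent × relative error)² to (δQ/Q)²:
  (1·δm/m)² = (1×0.0705)² = 0.00498;  (1·δc/c)² = (1×0.00961)² = 9.23e-05;  (1·δΔT/ΔT)² = (1×0.0610)² = 0.00372
δQ/Q = √(0.00879) = 0.0938

9.38%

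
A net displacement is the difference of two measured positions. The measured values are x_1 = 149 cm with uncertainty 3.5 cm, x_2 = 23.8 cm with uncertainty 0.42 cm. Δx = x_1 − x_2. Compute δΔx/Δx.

0.0282

Each term contributes (cᵢ δxᵢ)² to (δΔx)²:
  (δx_1)² = 12.2;  (δx_2)² = 0.176
δΔx = √(12.4) = 3.53 cm
Δx = 125 cm, so δΔx/Δx = 3.53/125 = 0.0282.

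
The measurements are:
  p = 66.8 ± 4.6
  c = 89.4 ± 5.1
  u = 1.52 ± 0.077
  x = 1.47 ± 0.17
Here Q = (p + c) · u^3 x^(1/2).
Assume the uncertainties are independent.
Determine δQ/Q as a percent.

16.8%

Let w = p + c = 156. δw = √(δp² + δc²) = √(21.2 + 26.0) = 6.87, so δw/w = 0.0440.
Q is then a monomial in w, u, x:
δQ/Q = √((δw/w)² + (3·δu/u)² + (½·δx/x)²) = √(0.00193 + 0.0231 + 0.00334) = 0.168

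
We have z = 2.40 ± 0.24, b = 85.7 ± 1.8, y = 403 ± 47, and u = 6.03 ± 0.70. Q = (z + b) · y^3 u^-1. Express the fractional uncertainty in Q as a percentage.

Let w = z + b = 88.1. δw = √(δz² + δb²) = √(0.0576 + 3.24) = 1.82, so δw/w = 0.0206.
Q is then a monomial in w, y, u:
δQ/Q = √((δw/w)² + (3·δy/y)² + (-1·δu/u)²) = √(0.000425 + 0.122 + 0.0135) = 0.369

36.9%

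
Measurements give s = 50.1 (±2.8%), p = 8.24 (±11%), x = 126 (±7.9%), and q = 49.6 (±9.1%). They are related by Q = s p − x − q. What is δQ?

48.1

Let w = s·p = 413. δw/w = √((1·δs/s)² + (1·δp/p)²) = √(0.000784 + 0.0121) = 0.114, so δw = 46.9.
Q = w − x − q: δQ = √(δw² + δx² + δq²) = √(2200 + 99.1 + 20.4) = 48.1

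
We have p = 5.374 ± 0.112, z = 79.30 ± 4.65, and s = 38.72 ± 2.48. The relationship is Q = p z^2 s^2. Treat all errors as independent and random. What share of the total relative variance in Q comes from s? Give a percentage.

(δQ/Q)² = (1·δp/p)² + (2·δz/z)² + (2·δs/s)²
  p term: (1×0.0208)² = 0.000434
  z term: (2×0.0586)² = 0.0138
  s term: (2×0.0640)² = 0.0164
Total = 0.0306. Share from s = 0.0164/0.0306 = 0.536.

53.6%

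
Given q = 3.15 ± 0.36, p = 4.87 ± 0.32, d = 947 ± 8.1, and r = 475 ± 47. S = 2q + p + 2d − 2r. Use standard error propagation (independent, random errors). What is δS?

95.4

Sums and differences: (δS)² = Σ (cᵢ δxᵢ)².
  (2·δq)² = 0.518;  (δp)² = 0.102;  (2·δd)² = 262;  (2·δr)² = 8840
δS = √(9100) = 95.4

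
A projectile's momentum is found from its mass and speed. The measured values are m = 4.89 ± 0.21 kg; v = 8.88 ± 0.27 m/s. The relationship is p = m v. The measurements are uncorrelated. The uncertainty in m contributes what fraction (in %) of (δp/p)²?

(δp/p)² = (1·δm/m)² + (1·δv/v)²
  m term: (1×0.0429)² = 0.00184
  v term: (1×0.0304)² = 0.000924
Total = 0.00277. Share from m = 0.00184/0.00277 = 0.666.

66.6%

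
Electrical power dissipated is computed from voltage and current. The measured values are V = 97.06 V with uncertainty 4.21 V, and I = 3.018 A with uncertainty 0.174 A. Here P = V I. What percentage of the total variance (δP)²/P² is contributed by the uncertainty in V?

(δP/P)² = (1·δV/V)² + (1·δI/I)²
  V term: (1×0.0434)² = 0.00188
  I term: (1×0.0577)² = 0.00332
Total = 0.00521. Share from V = 0.00188/0.00521 = 0.361.

36.1%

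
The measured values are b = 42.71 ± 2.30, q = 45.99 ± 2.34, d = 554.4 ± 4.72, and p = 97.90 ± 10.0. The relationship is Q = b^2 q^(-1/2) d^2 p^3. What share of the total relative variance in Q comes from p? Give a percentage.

(δQ/Q)² = (2·δb/b)² + (−½·δq/q)² + (2·δd/d)² + (3·δp/p)²
  b term: (2×0.0539)² = 0.0116
  q term: (-0.5×0.0509)² = 0.000647
  d term: (2×0.00851)² = 0.000290
  p term: (3×0.102)² = 0.0939
Total = 0.106. Share from p = 0.0939/0.106 = 0.882.

88.2%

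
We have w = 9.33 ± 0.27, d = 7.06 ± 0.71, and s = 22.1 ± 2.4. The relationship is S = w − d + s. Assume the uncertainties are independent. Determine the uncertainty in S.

Absolute uncertainties add in quadrature for a linear combination:
  (δw)² = 0.0729;  (δd)² = 0.504;  (δs)² = 5.76
δS = √(6.34) = 2.52

2.52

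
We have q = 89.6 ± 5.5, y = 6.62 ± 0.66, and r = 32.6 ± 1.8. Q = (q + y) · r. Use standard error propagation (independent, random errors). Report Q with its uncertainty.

Let u = q + y = 96.2. δu = √(δq² + δy²) = √(30.2 + 0.436) = 5.54, so δu/u = 0.0576.
Q is then a monomial in u, r:
δQ/Q = √((δu/u)² + (1·δr/r)²) = √(0.00331 + 0.00305) = 0.0798
Q = 3140, so δQ = 0.0798 × 3140 = 250.

3140 ± 250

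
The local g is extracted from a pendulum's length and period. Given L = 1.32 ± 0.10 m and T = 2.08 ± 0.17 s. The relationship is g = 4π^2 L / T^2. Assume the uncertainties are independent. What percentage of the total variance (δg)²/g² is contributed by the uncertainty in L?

17.7%

(δg/g)² = (1·δL/L)² + (-2·δT/T)²
  L term: (1×0.0758)² = 0.00574
  T term: (-2×0.0817)² = 0.0267
Total = 0.0325. Share from L = 0.00574/0.0325 = 0.177.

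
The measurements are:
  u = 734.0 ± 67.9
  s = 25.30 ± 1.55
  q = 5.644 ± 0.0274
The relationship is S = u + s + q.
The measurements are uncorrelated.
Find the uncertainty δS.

67.9

Each term contributes (cᵢ δxᵢ)² to (δS)²:
  (δu)² = 4610;  (δs)² = 2.40;  (δq)² = 0.000751
δS = √(4610) = 67.9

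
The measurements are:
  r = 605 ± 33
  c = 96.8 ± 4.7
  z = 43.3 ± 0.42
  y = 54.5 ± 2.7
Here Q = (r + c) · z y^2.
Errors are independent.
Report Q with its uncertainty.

Let u = r + c = 702. δu = √(δr² + δc²) = √(1090 + 22.1) = 33.3, so δu/u = 0.0475.
Q is then a monomial in u, z, y:
δQ/Q = √((δu/u)² + (1·δz/z)² + (2·δy/y)²) = √(0.00226 + 9.41e-05 + 0.00982) = 0.110
Q = 9.03e+07, so δQ = 0.110 × 9.03e+07 = 9.96e+06.

(9.03 ± 0.996) × 10^7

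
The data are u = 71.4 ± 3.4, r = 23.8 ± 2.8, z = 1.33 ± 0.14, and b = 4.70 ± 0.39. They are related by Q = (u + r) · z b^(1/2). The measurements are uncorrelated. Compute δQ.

Let w = u + r = 95.2. δw = √(δu² + δr²) = √(11.6 + 7.84) = 4.40, so δw/w = 0.0463.
Q is then a monomial in w, z, b:
δQ/Q = √((δw/w)² + (1·δz/z)² + (½·δb/b)²) = √(0.00214 + 0.0111 + 0.00172) = 0.122
Q = 274, so δQ = 0.122 × 274 = 33.6.

33.6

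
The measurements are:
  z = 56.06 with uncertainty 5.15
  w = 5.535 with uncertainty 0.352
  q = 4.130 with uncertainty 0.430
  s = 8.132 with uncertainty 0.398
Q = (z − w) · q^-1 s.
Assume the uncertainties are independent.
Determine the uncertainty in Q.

15.3

Let u = z − w = 50.53. δu = √(δz² + δw²) = √(26.5 + 0.124) = 5.16, so δu/u = 0.102.
Q is then a monomial in u, q, s:
δQ/Q = √((δu/u)² + (-1·δq/q)² + (1·δs/s)²) = √(0.0104 + 0.0108 + 0.00240) = 0.154
Q = 99.48, so δQ = 0.154 × 99.48 = 15.3.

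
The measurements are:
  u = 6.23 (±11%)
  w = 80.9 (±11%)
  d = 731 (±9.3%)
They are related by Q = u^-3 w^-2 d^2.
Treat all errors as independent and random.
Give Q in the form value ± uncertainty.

Relative error in a monomial: (δQ/Q)² = Σ (nᵢ · δxᵢ/xᵢ)².
  (-3·δu/u)² = (-3×0.110)² = 0.109;  (-2·δw/w)² = (-2×0.110)² = 0.0484;  (2·δd/d)² = (2×0.0930)² = 0.0346
δQ/Q = √(0.192) = 0.438
Q = 0.338, so δQ = 0.438 × 0.338 = 0.148.

0.338 ± 0.148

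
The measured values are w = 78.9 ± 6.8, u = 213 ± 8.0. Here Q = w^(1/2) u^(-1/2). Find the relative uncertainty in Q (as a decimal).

0.0470

Each factor contributes (exponent × relative error)² to (δQ/Q)²:
  (½·δw/w)² = (0.5×0.0862)² = 0.00186;  (−½·δu/u)² = (-0.5×0.0376)² = 0.000353
δQ/Q = √(0.00221) = 0.0470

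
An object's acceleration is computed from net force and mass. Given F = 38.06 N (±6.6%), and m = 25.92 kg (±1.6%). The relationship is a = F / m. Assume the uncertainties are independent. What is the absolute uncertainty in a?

Relative error in a monomial: (δa/a)² = Σ (nᵢ · δxᵢ/xᵢ)².
  (1·δF/F)² = (1×0.0660)² = 0.00436;  (-1·δm/m)² = (-1×0.0160)² = 0.000256
δa/a = √(0.00461) = 0.0679
a = 1.468 m/s^2, so δa = 0.0679 × 1.468 = 0.0997 m/s^2.

0.0997 m/s^2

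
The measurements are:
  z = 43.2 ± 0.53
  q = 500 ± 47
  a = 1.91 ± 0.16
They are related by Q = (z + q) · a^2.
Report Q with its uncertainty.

1980 ± 374

Let u = z + q = 543. δu = √(δz² + δq²) = √(0.281 + 2210) = 47.0, so δu/u = 0.0865.
Q is then a monomial in u, a:
δQ/Q = √((δu/u)² + (2·δa/a)²) = √(0.00749 + 0.0281) = 0.189
Q = 1980, so δQ = 0.189 × 1980 = 374.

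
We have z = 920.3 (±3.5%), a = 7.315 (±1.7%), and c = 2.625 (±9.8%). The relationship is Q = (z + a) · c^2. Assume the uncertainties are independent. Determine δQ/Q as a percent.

19.9%

Let u = z + a = 927.6. δu = √(δz² + δa²) = √(1040 + 0.0155) = 32.2, so δu/u = 0.0347.
Q is then a monomial in u, c:
δQ/Q = √((δu/u)² + (2·δc/c)²) = √(0.00121 + 0.0384) = 0.199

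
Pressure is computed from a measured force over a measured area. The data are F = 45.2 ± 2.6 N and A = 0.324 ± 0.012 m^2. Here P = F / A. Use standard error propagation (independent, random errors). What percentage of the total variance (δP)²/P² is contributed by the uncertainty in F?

70.7%

(δP/P)² = (1·δF/F)² + (-1·δA/A)²
  F term: (1×0.0575)² = 0.00331
  A term: (-1×0.0370)² = 0.00137
Total = 0.00468. Share from F = 0.00331/0.00468 = 0.707.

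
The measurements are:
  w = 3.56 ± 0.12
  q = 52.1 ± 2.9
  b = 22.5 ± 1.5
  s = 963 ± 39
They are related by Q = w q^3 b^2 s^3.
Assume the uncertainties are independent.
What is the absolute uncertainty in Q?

Q is a product of powers, so relative uncertainties combine in quadrature:
  (1·δw/w)² = (1×0.0337)² = 0.00114;  (3·δq/q)² = (3×0.0557)² = 0.0279;  (2·δb/b)² = (2×0.0667)² = 0.0178;  (3·δs/s)² = (3×0.0405)² = 0.0148
δQ/Q = √(0.0616) = 0.248
Q = 2.28e+17, so δQ = 0.248 × 2.28e+17 = 5.65e+16.

5.65e+16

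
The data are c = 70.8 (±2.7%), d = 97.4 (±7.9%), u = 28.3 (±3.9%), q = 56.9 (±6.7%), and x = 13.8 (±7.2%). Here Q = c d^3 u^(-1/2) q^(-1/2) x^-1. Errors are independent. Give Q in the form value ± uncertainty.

(1.18 ± 0.298) × 10^5

Q is a product of powers, so relative uncertainties combine in quadrature:
  (1·δc/c)² = (1×0.0270)² = 0.000729;  (3·δd/d)² = (3×0.0790)² = 0.0562;  (−½·δu/u)² = (-0.5×0.0390)² = 0.000380;  (−½·δq/q)² = (-0.5×0.0670)² = 0.00112;  (-1·δx/x)² = (-1×0.0720)² = 0.00518
δQ/Q = √(0.0636) = 0.252
Q = 1.18e+05, so δQ = 0.252 × 1.18e+05 = 29800.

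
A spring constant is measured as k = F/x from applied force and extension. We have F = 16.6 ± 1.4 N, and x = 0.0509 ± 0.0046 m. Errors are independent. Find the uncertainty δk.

40.3 N/m

For a monomial k ∝ F, x^-1, fractional errors add in quadrature:
  (1·δF/F)² = (1×0.0843)² = 0.00711;  (-1·δx/x)² = (-1×0.0904)² = 0.00817
δk/k = √(0.0153) = 0.124
k = 326 N/m, so δk = 0.124 × 326 = 40.3 N/m.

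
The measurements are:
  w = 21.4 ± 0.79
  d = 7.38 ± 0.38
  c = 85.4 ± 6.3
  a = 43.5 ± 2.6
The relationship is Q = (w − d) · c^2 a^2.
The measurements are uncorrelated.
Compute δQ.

Let u = w − d = 14.0. δu = √(δw² + δd²) = √(0.624 + 0.144) = 0.877, so δu/u = 0.0625.
Q is then a monomial in u, c, a:
δQ/Q = √((δu/u)² + (2·δc/c)² + (2·δa/a)²) = √(0.00391 + 0.0218 + 0.0143) = 0.200
Q = 1.93e+08, so δQ = 0.200 × 1.93e+08 = 3.87e+07.

3.87e+07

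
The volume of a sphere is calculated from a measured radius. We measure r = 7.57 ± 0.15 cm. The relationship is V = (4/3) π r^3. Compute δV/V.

0.0594

V ∝ r^3, so δV/V = |3| · δr/r = 3 × 0.0198 = 0.0594.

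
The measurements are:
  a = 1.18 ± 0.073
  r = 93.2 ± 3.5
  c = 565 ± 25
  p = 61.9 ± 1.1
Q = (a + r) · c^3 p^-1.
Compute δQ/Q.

Let u = a + r = 94.4. δu = √(δa² + δr²) = √(0.00533 + 12.2) = 3.50, so δu/u = 0.0371.
Q is then a monomial in u, c, p:
δQ/Q = √((δu/u)² + (3·δc/c)² + (-1·δp/p)²) = √(0.00138 + 0.0176 + 0.000316) = 0.139

0.139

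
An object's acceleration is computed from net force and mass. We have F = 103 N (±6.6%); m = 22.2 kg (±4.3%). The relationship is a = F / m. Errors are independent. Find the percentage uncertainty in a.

a is a product of powers, so relative uncertainties combine in quadrature:
  (1·δF/F)² = (1×0.0660)² = 0.00436;  (-1·δm/m)² = (-1×0.0430)² = 0.00185
δa/a = √(0.00621) = 0.0788

7.88%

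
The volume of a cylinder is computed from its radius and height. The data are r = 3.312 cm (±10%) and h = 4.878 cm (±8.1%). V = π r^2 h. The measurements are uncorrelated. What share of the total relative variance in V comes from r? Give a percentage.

(δV/V)² = (2·δr/r)² + (1·δh/h)²
  r term: (2×0.100)² = 0.0400
  h term: (1×0.0810)² = 0.00656
Total = 0.0466. Share from r = 0.0400/0.0466 = 0.859.

85.9%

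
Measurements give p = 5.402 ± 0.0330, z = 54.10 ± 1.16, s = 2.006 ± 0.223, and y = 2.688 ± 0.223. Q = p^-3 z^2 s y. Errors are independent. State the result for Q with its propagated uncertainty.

100.1 ± 14.7

Products/powers → add relative errors in quadrature, weighted by exponent:
  (-3·δp/p)² = (-3×0.00611)² = 0.000336;  (2·δz/z)² = (2×0.0214)² = 0.00184;  (1·δs/s)² = (1×0.111)² = 0.0124;  (1·δy/y)² = (1×0.0830)² = 0.00688
δQ/Q = √(0.0214) = 0.146
Q = 100.1, so δQ = 0.146 × 100.1 = 14.7.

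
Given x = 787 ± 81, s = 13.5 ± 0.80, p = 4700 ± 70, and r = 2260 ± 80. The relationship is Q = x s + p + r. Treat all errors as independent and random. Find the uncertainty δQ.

1270

Let w = x·s = 10600. δw/w = √((1·δx/x)² + (1·δs/s)²) = √(0.0106 + 0.00351) = 0.119, so δw = 1260.
Q = w + p + r: δQ = √(δw² + δp² + δr²) = √(1.59e+06 + 4900 + 6400) = 1270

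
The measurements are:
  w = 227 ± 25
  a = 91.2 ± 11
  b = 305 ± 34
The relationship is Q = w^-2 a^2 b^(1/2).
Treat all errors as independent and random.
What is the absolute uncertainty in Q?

For a monomial Q ∝ w^-2, a^2, b^(1/2), fractional errors add in quadrature:
  (-2·δw/w)² = (-2×0.110)² = 0.0485;  (2·δa/a)² = (2×0.121)² = 0.0582;  (½·δb/b)² = (0.5×0.111)² = 0.00311
δQ/Q = √(0.110) = 0.331
Q = 2.82, so δQ = 0.331 × 2.82 = 0.934.

0.934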